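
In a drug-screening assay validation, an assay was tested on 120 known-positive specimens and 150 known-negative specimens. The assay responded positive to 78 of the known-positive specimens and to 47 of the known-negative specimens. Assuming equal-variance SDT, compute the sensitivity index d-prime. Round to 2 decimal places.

d-prime = 0.87

H = 78/120 = 0.6500
FA = 47/150 = 0.3133
z(0.6500) = 0.3853, z(0.3133) = -0.4865
d' = z(H) − z(FA) = 0.3853 − (-0.4865) = 0.8718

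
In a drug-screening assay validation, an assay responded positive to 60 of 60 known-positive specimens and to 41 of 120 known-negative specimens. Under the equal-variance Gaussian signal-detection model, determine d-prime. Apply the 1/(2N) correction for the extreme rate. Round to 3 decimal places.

d-prime = 2.802

The hit rate is 60/60 = 1, so apply the 1/(2N) correction: H → 1 − 1/(2·60) = 0.99167.
z(H) = z(0.99167) = 2.3941
z(FA) = z(0.34167) = -0.4079
d' = 2.3941 − (-0.4079) = 2.8020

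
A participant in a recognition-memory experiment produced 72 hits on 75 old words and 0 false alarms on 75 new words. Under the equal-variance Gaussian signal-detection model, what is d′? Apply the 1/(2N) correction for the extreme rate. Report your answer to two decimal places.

d′ = 4.23

The false-alarm rate is 0/75 = 0, so apply the 1/(2N) correction: FA → 1/(2·75) = 0.00667.
z(H) = z(0.96000) = 1.751
z(FA) = z(0.00667) = -2.475
d' = 1.751 − (-2.475) = 4.226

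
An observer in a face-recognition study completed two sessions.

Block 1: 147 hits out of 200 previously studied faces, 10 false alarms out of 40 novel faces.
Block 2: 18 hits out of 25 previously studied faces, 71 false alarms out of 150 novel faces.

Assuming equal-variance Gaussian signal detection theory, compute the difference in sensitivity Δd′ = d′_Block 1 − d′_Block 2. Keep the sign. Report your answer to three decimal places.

Block 1: z(0.7350) = 0.6280, z(0.2500) = -0.6745, d' = 1.3025
Block 2: z(0.7200) = 0.5828, z(0.4733) = -0.0670, d' = 0.6498
Δd' = d'_Block 1 − d'_Block 2 = 1.3025 − 0.6498 = 0.6527
Block 1 has the higher sensitivity.

Δd′ = 0.653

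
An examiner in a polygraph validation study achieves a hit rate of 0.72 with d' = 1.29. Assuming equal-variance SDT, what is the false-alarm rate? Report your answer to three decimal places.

z(hit rate) = z(0.72) = 0.5828
z(FA) = z(H) − d' = 0.5828 − 1.29 = -0.7072
false-alarm rate = Φ(-0.7072) = 0.2397

false-alarm rate = 0.240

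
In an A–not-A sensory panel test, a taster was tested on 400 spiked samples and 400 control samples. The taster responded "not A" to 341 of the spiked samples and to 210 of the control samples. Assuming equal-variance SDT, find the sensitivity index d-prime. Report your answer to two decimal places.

d-prime = 0.98

H = 341/400 = 0.8525
FA = 210/400 = 0.5250
z(H) = 1.047
z(FA) = 0.063
d' = z(H) − z(FA) = 1.047 − 0.063 = 0.984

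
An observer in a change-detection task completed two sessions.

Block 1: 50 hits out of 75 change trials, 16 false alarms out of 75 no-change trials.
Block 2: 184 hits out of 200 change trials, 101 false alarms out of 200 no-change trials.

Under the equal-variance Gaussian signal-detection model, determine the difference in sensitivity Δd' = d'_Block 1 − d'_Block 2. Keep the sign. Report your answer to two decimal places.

Δd' = -0.17

Block 1: z(0.6667) = 0.431, z(0.2133) = -0.795, d' = 1.226
Block 2: z(0.9200) = 1.405, z(0.5050) = 0.013, d' = 1.392
Δd' = d'_Block 1 − d'_Block 2 = 1.226 − 1.392 = -0.166
Block 2 has the higher sensitivity.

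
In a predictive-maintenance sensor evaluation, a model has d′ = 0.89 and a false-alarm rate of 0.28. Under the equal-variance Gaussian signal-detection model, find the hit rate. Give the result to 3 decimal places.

hit rate = 0.621

z(false-alarm rate) = z(0.28) = -0.5828
z(H) = z(FA) + d' = -0.5828 + 0.89 = 0.3072
hit rate = Φ(0.3072) = 0.6207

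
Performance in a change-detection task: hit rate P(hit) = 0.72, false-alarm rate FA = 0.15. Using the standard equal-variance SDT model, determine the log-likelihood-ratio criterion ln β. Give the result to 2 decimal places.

ln β = 0.37

z(H) = 0.583
z(FA) = -1.036
ln β = −½·[z(H)² − z(FA)²] = −0.5 × (0.340 − 1.073) = 0.3665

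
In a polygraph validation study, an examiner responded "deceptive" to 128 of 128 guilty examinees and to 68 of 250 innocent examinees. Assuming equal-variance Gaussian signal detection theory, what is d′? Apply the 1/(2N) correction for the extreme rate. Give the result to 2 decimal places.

The hit rate is 128/128 = 1, so apply the 1/(2N) correction: H → 1 − 1/(2·128) = 0.99609.
z(H) = z(0.99609) = 2.660
z(FA) = z(0.27200) = -0.607
d' = 2.660 − (-0.607) = 3.267

d′ = 3.27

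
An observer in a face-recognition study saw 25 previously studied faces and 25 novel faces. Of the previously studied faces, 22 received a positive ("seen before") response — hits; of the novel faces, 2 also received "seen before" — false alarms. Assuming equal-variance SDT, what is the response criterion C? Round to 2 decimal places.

C = 0.12

H = 22/25 = 0.8800
FA = 2/25 = 0.0800
z(H) = 1.175
z(FA) = -1.405
c = −½·[z(H) + z(FA)] = −0.5 × (1.175 + (-1.405)) = 0.115
c > 0: the observer has a conservative response bias.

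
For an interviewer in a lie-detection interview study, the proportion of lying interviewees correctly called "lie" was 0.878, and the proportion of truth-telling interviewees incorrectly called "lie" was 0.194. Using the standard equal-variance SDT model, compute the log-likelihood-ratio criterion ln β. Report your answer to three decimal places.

Φ⁻¹(H) = 1.1650
Φ⁻¹(FA) = -0.8633
ln β = −½·[z(H)² − z(FA)²] = −0.5 × (1.3572 − 0.7453) = -0.30595

ln β = -0.306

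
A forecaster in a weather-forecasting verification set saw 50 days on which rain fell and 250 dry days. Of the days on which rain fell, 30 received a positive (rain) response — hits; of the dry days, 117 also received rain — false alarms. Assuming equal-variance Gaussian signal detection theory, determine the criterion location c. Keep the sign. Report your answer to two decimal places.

c = -0.09

H = 30/50 = 0.6000
FA = 117/250 = 0.4680
Φ⁻¹(H) = 0.2533
Φ⁻¹(FA) = -0.0803
c = −½·[z(H) + z(FA)] = −0.5 × (0.2533 + (-0.0803)) = -0.0865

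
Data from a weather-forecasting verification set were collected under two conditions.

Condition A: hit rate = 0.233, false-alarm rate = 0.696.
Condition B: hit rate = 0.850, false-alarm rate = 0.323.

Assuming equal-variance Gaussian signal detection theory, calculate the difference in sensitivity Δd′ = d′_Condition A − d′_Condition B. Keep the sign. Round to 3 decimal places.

Δd′ = -2.738

Condition A: z(0.233) = -0.7290, z(0.696) = 0.5129, d' = -1.2419
Condition B: z(0.850) = 1.0364, z(0.323) = -0.4593, d' = 1.4957
Δd' = d'_Condition A − d'_Condition B = -1.2419 − 1.4957 = -2.7376
Condition B has the higher sensitivity.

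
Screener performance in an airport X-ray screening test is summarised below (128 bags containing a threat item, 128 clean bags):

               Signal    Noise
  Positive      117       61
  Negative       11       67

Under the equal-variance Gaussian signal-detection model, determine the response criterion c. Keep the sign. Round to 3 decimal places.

c = -0.654

H = 117/128 = 0.9141
FA = 61/128 = 0.4766
Φ⁻¹(0.9141) = 1.3664, Φ⁻¹(0.4766) = -0.0587
c = −½·[z(H) + z(FA)] = −0.5 × (1.3664 + (-0.0587)) = -0.65385
c < 0: the screener has a liberal response bias.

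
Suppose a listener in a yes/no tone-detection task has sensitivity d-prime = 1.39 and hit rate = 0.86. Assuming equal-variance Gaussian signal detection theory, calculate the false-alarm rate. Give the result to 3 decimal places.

false-alarm rate = 0.378

z(hit rate) = z(0.86) = 1.0803
z(FA) = z(H) − d' = 1.0803 − 1.39 = -0.3097
false-alarm rate = Φ(-0.3097) = 0.3784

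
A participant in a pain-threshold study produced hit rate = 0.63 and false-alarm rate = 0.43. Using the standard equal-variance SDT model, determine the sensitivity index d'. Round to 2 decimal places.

d' = 0.51

Φ⁻¹(H) = Φ⁻¹(0.63) = 0.3319
Φ⁻¹(FA) = Φ⁻¹(0.43) = -0.1764
d' = z(H) − z(FA) = 0.3319 − (-0.1764) = 0.5083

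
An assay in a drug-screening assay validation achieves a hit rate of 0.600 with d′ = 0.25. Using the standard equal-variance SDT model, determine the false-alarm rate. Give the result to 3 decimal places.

false-alarm rate = 0.501

z(hit rate) = z(0.600) = 0.2533
z(FA) = z(H) − d' = 0.2533 − 0.25 = 0.0033
false-alarm rate = Φ(0.0033) = 0.5013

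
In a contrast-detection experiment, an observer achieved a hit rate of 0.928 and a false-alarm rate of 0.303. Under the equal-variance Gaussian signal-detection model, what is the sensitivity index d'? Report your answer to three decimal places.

z(0.928) = 1.4611, z(0.303) = -0.5158
d' = z(H) − z(FA) = 1.4611 − (-0.5158) = 1.9769

d' = 1.977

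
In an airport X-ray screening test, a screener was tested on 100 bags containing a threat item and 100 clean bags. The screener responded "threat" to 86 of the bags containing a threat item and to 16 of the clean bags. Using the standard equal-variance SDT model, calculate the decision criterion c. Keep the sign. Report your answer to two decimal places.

c = -0.04

H = 86/100 = 0.8600
FA = 16/100 = 0.1600
Φ⁻¹(H) = 1.0803
Φ⁻¹(FA) = -0.9945
c = −½·[z(H) + z(FA)] = −0.5 × (1.0803 + (-0.9945)) = -0.0429
c < 0: the screener has a liberal response bias.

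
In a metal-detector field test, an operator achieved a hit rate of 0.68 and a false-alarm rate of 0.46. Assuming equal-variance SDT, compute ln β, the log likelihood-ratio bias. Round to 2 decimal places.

Φ⁻¹(H) = 0.468
Φ⁻¹(FA) = -0.100
ln β = −½·[z(H)² − z(FA)²] = −0.5 × (0.219 − 0.010) = -0.1045

ln β = -0.10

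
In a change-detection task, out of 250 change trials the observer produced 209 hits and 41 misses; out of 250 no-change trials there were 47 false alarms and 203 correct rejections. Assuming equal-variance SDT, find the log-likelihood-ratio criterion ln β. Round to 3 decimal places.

H = 209/250 = 0.8360
FA = 47/250 = 0.1880
Φ⁻¹(H) = Φ⁻¹(0.8360) = 0.9782
Φ⁻¹(FA) = Φ⁻¹(0.1880) = -0.8853
ln β = −½·[z(H)² − z(FA)²] = −0.5 × (0.9569 − 0.7838) = -0.08655

ln β = -0.087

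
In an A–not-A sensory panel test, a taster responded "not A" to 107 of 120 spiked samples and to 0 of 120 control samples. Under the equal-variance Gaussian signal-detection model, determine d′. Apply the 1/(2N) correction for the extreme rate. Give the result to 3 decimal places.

The false-alarm rate is 0/120 = 0, so apply the 1/(2N) correction: FA → 1/(2·120) = 0.00417.
z(H) = z(0.89167) = 1.2355
z(FA) = z(0.00417) = -2.6380
d' = 1.2355 − (-2.6380) = 3.8735

d′ = 3.874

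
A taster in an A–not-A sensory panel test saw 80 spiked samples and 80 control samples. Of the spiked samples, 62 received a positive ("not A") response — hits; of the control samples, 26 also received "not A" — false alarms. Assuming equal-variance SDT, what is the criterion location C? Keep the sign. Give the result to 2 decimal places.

H = 62/80 = 0.7750
FA = 26/80 = 0.3250
z(H) = z(0.7750) = 0.7554
z(FA) = z(0.3250) = -0.4538
c = −½·[z(H) + z(FA)] = −0.5 × (0.7554 + (-0.4538)) = -0.1508

C = -0.15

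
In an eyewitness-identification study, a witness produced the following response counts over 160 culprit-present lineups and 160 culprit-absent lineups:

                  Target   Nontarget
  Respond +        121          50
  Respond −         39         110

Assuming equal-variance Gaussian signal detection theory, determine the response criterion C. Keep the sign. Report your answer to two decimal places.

C = -0.10

H = 121/160 = 0.7562
FA = 50/160 = 0.3125
Φ⁻¹(0.7562) = 0.694, Φ⁻¹(0.3125) = -0.489
c = −½·[z(H) + z(FA)] = −0.5 × (0.694 + (-0.489)) = -0.1025
c < 0: the witness has a liberal response bias.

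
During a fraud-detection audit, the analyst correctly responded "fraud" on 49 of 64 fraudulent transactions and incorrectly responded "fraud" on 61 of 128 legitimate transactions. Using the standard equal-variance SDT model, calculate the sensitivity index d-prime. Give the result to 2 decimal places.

d-prime = 0.78

H = 49/64 = 0.7656
FA = 61/128 = 0.4766
z(H) = z(0.7656) = 0.7244
z(FA) = z(0.4766) = -0.0587
d' = z(H) − z(FA) = 0.7244 − (-0.0587) = 0.7831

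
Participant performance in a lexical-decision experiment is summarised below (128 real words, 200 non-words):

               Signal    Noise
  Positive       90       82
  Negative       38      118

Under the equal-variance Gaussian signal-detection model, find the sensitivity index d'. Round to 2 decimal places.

H = 90/128 = 0.7031
FA = 82/200 = 0.4100
z(0.7031) = 0.5333, z(0.4100) = -0.2275
d' = z(H) − z(FA) = 0.5333 − (-0.2275) = 0.7608

d' = 0.76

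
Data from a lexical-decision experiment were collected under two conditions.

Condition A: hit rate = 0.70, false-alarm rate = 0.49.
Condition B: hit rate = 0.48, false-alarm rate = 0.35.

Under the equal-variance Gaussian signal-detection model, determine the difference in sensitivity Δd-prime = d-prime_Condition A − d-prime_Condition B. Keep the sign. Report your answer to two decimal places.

Condition A: z(0.70) = 0.524, z(0.49) = -0.025, d' = 0.549
Condition B: z(0.48) = -0.050, z(0.35) = -0.385, d' = 0.335
Δd' = d'_Condition A − d'_Condition B = 0.549 − 0.335 = 0.214
Condition A has the higher sensitivity.

Δd-prime = 0.21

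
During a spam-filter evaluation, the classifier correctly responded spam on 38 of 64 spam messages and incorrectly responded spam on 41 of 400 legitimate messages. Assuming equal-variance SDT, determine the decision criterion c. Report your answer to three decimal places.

H = 38/64 = 0.5938
FA = 41/400 = 0.1025
z(0.5938) = 0.2373, z(0.1025) = -1.2674
c = −½·[z(H) + z(FA)] = −0.5 × (0.2373 + (-1.2674)) = 0.51505

c = 0.515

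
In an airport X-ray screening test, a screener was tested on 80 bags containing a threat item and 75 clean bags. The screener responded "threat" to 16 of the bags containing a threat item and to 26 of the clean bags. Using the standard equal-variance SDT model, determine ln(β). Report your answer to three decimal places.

H = 16/80 = 0.2000
FA = 26/75 = 0.3467
z(0.2000) = -0.8416, z(0.3467) = -0.3942
ln β = −½·[z(H)² − z(FA)²] = −0.5 × (0.7083 − 0.1554) = -0.27645

ln β = -0.276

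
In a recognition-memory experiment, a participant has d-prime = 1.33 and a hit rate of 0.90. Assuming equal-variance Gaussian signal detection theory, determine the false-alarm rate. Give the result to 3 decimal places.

z(hit rate) = z(0.90) = 1.2816
z(FA) = z(H) − d' = 1.2816 − 1.33 = -0.0484
false-alarm rate = Φ(-0.0484) = 0.4807

false-alarm rate = 0.481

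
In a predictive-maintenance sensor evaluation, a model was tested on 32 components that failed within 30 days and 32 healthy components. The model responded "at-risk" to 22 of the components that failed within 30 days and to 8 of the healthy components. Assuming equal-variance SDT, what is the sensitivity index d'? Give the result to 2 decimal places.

d' = 1.16

H = 22/32 = 0.6875
FA = 8/32 = 0.2500
z(H) = z(0.6875) = 0.489
z(FA) = z(0.2500) = -0.674
d' = z(H) − z(FA) = 0.489 − (-0.674) = 1.163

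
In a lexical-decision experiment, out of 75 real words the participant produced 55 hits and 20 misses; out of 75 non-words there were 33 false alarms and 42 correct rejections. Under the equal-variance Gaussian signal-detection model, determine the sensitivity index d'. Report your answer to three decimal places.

H = 55/75 = 0.7333
FA = 33/75 = 0.4400
z(0.7333) = 0.6228, z(0.4400) = -0.1510
d' = z(H) − z(FA) = 0.6228 − (-0.1510) = 0.7738

d' = 0.774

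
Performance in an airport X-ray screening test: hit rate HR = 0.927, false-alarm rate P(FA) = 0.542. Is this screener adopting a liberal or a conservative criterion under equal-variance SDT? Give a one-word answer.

liberal

z(H) = 1.454, z(FA) = 0.105
c = −½·(z(H) + z(FA)) = -0.7795
c < 0 → liberal criterion (biased toward responding “yes”).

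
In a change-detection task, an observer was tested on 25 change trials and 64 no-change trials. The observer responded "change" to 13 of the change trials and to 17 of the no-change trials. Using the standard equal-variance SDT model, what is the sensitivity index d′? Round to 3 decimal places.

H = 13/25 = 0.5200
FA = 17/64 = 0.2656
Φ⁻¹(H) = Φ⁻¹(0.5200) = 0.0502
Φ⁻¹(FA) = Φ⁻¹(0.2656) = -0.6262
d' = z(H) − z(FA) = 0.0502 − (-0.6262) = 0.6764

d′ = 0.676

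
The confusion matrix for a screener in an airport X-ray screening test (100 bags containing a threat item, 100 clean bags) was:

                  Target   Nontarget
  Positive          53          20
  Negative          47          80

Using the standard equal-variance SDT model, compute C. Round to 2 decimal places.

H = 53/100 = 0.5300
FA = 20/100 = 0.2000
z(0.5300) = 0.0753, z(0.2000) = -0.8416
c = −½·[z(H) + z(FA)] = −0.5 × (0.0753 + (-0.8416)) = 0.38315

C = 0.38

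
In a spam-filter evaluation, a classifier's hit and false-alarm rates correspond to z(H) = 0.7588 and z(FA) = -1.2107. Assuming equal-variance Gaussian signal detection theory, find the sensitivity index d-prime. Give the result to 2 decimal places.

d-prime = 1.97

d' = z(H) − z(FA) = 0.7588 − (-1.2107) = 1.9695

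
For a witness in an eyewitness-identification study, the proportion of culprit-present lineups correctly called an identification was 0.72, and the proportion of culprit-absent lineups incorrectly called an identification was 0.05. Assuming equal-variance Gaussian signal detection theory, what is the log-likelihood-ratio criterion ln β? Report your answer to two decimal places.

Φ⁻¹(H) = 0.583
Φ⁻¹(FA) = -1.645
ln β = −½·[z(H)² − z(FA)²] = −0.5 × (0.340 − 2.706) = 1.183

ln β = 1.18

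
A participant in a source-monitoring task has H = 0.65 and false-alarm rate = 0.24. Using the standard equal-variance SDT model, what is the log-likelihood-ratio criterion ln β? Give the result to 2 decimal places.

Φ⁻¹(0.65) = 0.385, Φ⁻¹(0.24) = -0.706
ln β = −½·[z(H)² − z(FA)²] = −0.5 × (0.148 − 0.498) = 0.175

ln β = 0.18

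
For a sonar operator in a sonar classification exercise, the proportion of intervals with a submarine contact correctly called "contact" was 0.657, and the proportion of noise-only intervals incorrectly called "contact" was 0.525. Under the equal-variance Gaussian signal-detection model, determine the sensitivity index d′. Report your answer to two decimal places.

d′ = 0.34

z(H) = z(0.657) = 0.404
z(FA) = z(0.525) = 0.063
d' = z(H) − z(FA) = 0.404 − 0.063 = 0.341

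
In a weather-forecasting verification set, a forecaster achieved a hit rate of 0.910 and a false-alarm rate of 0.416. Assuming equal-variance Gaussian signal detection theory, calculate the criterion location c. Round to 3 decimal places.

c = -0.564

Φ⁻¹(0.910) = 1.3408, Φ⁻¹(0.416) = -0.2121
c = −½·[z(H) + z(FA)] = −0.5 × (1.3408 + (-0.2121)) = -0.56435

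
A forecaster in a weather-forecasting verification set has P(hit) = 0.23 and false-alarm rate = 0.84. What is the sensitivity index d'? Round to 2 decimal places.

d' = -1.73

Φ⁻¹(H) = -0.739
Φ⁻¹(FA) = 0.994
d' = z(H) − z(FA) = -0.739 − 0.994 = -1.733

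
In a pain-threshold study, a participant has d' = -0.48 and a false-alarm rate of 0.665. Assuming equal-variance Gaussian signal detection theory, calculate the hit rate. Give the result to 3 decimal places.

hit rate = 0.479

z(false-alarm rate) = z(0.665) = 0.4261
z(H) = z(FA) + d' = 0.4261 + (-0.48) = -0.0539
hit rate = Φ(-0.0539) = 0.4785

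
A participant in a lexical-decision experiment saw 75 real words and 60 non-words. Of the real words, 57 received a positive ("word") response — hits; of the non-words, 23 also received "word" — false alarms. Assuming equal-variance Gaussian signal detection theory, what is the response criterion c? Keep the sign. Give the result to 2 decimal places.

c = -0.20

H = 57/75 = 0.7600
FA = 23/60 = 0.3833
Φ⁻¹(0.7600) = 0.706, Φ⁻¹(0.3833) = -0.297
c = −½·[z(H) + z(FA)] = −0.5 × (0.706 + (-0.297)) = -0.2045
c < 0: the participant has a liberal response bias.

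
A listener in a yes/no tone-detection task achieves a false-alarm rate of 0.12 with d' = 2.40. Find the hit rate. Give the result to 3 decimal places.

hit rate = 0.890

z(false-alarm rate) = z(0.12) = -1.1750
z(H) = z(FA) + d' = -1.1750 + 2.40 = 1.2250
hit rate = Φ(1.2250) = 0.8897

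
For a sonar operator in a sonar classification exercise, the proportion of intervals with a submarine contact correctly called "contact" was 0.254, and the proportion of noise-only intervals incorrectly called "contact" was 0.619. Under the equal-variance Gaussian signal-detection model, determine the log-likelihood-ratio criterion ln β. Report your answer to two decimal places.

Φ⁻¹(H) = Φ⁻¹(0.254) = -0.662
Φ⁻¹(FA) = Φ⁻¹(0.619) = 0.303
ln β = −½·[z(H)² − z(FA)²] = −0.5 × (0.438 − 0.092) = -0.173

ln β = -0.17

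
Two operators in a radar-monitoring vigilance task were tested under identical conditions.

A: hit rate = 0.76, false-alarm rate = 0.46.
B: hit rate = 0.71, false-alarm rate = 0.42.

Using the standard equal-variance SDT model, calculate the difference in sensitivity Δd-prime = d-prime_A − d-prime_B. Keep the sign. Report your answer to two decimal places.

A: z(0.76) = 0.706, z(0.46) = -0.100, d' = 0.806
B: z(0.71) = 0.553, z(0.42) = -0.202, d' = 0.755
Δd' = d'_A − d'_B = 0.806 − 0.755 = 0.051
A has the higher sensitivity.

Δd-prime = 0.05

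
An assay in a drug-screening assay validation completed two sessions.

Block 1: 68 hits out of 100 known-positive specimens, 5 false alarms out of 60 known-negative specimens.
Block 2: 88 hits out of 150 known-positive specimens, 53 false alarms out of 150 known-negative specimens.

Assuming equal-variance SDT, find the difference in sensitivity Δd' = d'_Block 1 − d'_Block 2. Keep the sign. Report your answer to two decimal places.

Block 1: z(0.6800) = 0.468, z(0.0833) = -1.383, d' = 1.851
Block 2: z(0.5867) = 0.219, z(0.3533) = -0.376, d' = 0.595
Δd' = d'_Block 1 − d'_Block 2 = 1.851 − 0.595 = 1.256
Block 1 has the higher sensitivity.

Δd' = 1.26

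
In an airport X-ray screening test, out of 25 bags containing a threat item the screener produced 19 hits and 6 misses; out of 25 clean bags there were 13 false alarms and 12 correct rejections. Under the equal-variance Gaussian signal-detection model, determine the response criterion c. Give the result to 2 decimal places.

c = -0.38

H = 19/25 = 0.7600
FA = 13/25 = 0.5200
z(H) = 0.7063
z(FA) = 0.0502
c = −½·[z(H) + z(FA)] = −0.5 × (0.7063 + 0.0502) = -0.37825
c < 0: the screener has a liberal response bias.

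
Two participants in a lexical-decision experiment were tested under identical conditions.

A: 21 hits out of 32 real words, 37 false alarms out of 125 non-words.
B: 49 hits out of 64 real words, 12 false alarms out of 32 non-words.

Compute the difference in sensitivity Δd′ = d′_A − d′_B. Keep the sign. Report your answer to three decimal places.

A: z(0.6562) = 0.4021, z(0.2960) = -0.5359, d' = 0.9380
B: z(0.7656) = 0.7244, z(0.3750) = -0.3186, d' = 1.0430
Δd' = d'_A − d'_B = 0.9380 − 1.0430 = -0.1050
B has the higher sensitivity.

Δd′ = -0.105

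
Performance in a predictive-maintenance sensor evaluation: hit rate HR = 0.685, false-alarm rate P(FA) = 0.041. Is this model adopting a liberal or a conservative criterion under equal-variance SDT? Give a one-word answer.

z(H) = 0.482, z(FA) = -1.739
c = −½·(z(H) + z(FA)) = 0.6285
c > 0 → conservative criterion (biased toward responding “no”).

conservative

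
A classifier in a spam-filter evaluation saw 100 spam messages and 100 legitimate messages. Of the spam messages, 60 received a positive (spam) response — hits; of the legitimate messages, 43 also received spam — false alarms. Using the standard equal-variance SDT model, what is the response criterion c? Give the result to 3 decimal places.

H = 60/100 = 0.6000
FA = 43/100 = 0.4300
z(H) = z(0.6000) = 0.2533
z(FA) = z(0.4300) = -0.1764
c = −½·[z(H) + z(FA)] = −0.5 × (0.2533 + (-0.1764)) = -0.03845

c = -0.038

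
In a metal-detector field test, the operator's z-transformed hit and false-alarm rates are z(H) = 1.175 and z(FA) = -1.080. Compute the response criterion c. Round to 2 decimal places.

c = −½·[z(H) + z(FA)] = −½·(1.175 + (-1.080)) = -0.0475

c = -0.05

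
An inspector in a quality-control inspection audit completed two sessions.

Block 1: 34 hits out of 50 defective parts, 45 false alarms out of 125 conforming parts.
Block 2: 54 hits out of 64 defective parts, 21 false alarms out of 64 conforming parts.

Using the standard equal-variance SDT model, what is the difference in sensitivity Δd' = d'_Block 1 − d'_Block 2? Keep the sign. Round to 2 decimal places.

Block 1: z(0.6800) = 0.468, z(0.3600) = -0.358, d' = 0.826
Block 2: z(0.8438) = 1.010, z(0.3281) = -0.445, d' = 1.455
Δd' = d'_Block 1 − d'_Block 2 = 0.826 − 1.455 = -0.629
Block 2 has the higher sensitivity.

Δd' = -0.63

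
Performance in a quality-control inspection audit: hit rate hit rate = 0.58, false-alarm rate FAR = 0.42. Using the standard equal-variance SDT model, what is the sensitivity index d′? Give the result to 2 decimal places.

d′ = 0.40

z(0.58) = 0.202, z(0.42) = -0.202
d' = z(H) − z(FA) = 0.202 − (-0.202) = 0.404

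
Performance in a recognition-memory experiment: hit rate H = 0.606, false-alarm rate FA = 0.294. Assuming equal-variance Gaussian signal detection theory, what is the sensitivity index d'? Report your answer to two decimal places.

z(0.606) = 0.269, z(0.294) = -0.542
d' = z(H) − z(FA) = 0.269 − (-0.542) = 0.811

d' = 0.81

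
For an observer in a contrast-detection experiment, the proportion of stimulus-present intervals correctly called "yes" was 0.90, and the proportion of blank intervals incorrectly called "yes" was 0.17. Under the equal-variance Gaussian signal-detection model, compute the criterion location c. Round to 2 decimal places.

c = -0.16

z(H) = 1.2816
z(FA) = -0.9542
c = −½·[z(H) + z(FA)] = −0.5 × (1.2816 + (-0.9542)) = -0.1637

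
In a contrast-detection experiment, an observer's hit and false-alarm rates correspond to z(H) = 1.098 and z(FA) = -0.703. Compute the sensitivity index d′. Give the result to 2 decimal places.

d′ = 1.80

d' = z(H) − z(FA) = 1.098 − (-0.703) = 1.801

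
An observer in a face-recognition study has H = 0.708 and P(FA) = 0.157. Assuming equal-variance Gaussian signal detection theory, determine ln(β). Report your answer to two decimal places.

ln β = 0.36

z(H) = z(0.708) = 0.548
z(FA) = z(0.157) = -1.007
ln β = −½·[z(H)² − z(FA)²] = −0.5 × (0.300 − 1.014) = 0.357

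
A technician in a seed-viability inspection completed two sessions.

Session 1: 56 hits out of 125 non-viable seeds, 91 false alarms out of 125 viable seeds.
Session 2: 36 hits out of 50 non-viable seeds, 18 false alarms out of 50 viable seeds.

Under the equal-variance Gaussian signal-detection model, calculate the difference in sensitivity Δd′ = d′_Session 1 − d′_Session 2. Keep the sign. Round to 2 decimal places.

Session 1: z(0.4480) = -0.131, z(0.7280) = 0.607, d' = -0.738
Session 2: z(0.7200) = 0.583, z(0.3600) = -0.358, d' = 0.941
Δd' = d'_Session 1 − d'_Session 2 = -0.738 − 0.941 = -1.679
Session 2 has the higher sensitivity.

Δd′ = -1.68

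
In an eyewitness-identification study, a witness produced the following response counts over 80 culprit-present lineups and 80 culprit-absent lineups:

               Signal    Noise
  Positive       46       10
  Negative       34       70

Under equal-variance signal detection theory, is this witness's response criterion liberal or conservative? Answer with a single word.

z(H) = 0.189, z(FA) = -1.150
c = −½·(z(H) + z(FA)) = 0.4805
c > 0 → conservative criterion (biased toward responding “no”).

conservative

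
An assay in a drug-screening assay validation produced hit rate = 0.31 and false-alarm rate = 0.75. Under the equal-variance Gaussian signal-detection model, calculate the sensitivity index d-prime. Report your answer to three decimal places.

d-prime = -1.170

z(H) = z(0.31) = -0.4959
z(FA) = z(0.75) = 0.6745
d' = z(H) − z(FA) = -0.4959 − 0.6745 = -1.1704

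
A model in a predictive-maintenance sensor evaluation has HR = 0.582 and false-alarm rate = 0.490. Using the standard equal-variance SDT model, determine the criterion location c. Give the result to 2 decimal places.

Φ⁻¹(H) = 0.2070
Φ⁻¹(FA) = -0.0251
c = −½·[z(H) + z(FA)] = −0.5 × (0.2070 + (-0.0251)) = -0.09095

c = -0.09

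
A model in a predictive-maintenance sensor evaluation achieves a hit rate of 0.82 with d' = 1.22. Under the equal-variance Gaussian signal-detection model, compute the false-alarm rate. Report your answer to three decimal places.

z(hit rate) = z(0.82) = 0.9154
z(FA) = z(H) − d' = 0.9154 − 1.22 = -0.3046
false-alarm rate = Φ(-0.3046) = 0.3803

false-alarm rate = 0.380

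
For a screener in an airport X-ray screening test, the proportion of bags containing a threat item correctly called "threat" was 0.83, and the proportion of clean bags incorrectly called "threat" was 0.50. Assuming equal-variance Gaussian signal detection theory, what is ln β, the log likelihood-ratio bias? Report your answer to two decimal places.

Φ⁻¹(0.83) = 0.954, Φ⁻¹(0.50) = 0.000
ln β = −½·[z(H)² − z(FA)²] = −0.5 × (0.910 − 0.000) = -0.455

ln β = -0.46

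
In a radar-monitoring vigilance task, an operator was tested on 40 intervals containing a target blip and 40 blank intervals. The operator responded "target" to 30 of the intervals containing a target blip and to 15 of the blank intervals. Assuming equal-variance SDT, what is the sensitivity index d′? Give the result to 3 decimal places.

d′ = 0.993

H = 30/40 = 0.7500
FA = 15/40 = 0.3750
Φ⁻¹(0.7500) = 0.6745, Φ⁻¹(0.3750) = -0.3186
d' = z(H) − z(FA) = 0.6745 − (-0.3186) = 0.9931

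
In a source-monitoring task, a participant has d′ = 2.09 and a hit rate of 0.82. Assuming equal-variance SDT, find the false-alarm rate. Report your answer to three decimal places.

z(hit rate) = z(0.82) = 0.9154
z(FA) = z(H) − d' = 0.9154 − 2.09 = -1.1746
false-alarm rate = Φ(-1.1746) = 0.1201

false-alarm rate = 0.120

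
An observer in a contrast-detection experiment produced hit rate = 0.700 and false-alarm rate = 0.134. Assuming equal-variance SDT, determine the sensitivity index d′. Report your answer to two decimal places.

d′ = 1.63

z(H) = z(0.700) = 0.524
z(FA) = z(0.134) = -1.108
d' = z(H) − z(FA) = 0.524 − (-1.108) = 1.632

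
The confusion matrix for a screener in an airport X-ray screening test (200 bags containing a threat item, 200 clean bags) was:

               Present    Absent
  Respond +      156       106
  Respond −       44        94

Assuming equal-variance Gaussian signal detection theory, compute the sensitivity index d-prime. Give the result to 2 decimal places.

d-prime = 0.70

H = 156/200 = 0.7800
FA = 106/200 = 0.5300
z(H) = z(0.7800) = 0.7722
z(FA) = z(0.5300) = 0.0753
d' = z(H) − z(FA) = 0.7722 − 0.0753 = 0.6969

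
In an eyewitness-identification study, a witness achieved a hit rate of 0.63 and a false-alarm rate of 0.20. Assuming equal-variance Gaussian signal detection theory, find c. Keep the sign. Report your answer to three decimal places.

c = 0.255

z(H) = z(0.63) = 0.3319
z(FA) = z(0.20) = -0.8416
c = −½·[z(H) + z(FA)] = −0.5 × (0.3319 + (-0.8416)) = 0.25485
c > 0: the witness has a conservative response bias.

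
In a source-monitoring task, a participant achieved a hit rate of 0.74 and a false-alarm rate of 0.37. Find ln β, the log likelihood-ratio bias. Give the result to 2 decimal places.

Φ⁻¹(H) = Φ⁻¹(0.74) = 0.643
Φ⁻¹(FA) = Φ⁻¹(0.37) = -0.332
ln β = −½·[z(H)² − z(FA)²] = −0.5 × (0.413 − 0.110) = -0.1515

ln β = -0.15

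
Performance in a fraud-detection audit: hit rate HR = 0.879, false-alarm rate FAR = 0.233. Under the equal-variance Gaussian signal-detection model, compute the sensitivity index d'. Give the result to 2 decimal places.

z(0.879) = 1.170, z(0.233) = -0.729
d' = z(H) − z(FA) = 1.170 − (-0.729) = 1.899

d' = 1.90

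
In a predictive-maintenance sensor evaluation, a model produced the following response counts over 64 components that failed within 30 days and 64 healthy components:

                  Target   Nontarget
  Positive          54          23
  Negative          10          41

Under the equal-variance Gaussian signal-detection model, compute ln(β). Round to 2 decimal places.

H = 54/64 = 0.8438
FA = 23/64 = 0.3594
z(H) = 1.010
z(FA) = -0.360
ln β = −½·[z(H)² − z(FA)²] = −0.5 × (1.020 − 0.130) = -0.445

ln β = -0.45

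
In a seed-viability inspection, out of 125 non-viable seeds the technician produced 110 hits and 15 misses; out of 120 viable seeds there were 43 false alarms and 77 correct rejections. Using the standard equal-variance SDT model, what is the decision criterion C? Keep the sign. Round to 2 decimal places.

C = -0.41

H = 110/125 = 0.8800
FA = 43/120 = 0.3583
z(H) = z(0.8800) = 1.1750
z(FA) = z(0.3583) = -0.3630
c = −½·[z(H) + z(FA)] = −0.5 × (1.1750 + (-0.3630)) = -0.4060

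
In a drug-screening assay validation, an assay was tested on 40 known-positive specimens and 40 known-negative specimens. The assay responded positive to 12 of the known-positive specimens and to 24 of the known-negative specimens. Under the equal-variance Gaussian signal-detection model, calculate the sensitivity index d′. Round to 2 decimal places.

d′ = -0.78

H = 12/40 = 0.3000
FA = 24/40 = 0.6000
z(0.3000) = -0.524, z(0.6000) = 0.253
d' = z(H) − z(FA) = -0.524 − 0.253 = -0.777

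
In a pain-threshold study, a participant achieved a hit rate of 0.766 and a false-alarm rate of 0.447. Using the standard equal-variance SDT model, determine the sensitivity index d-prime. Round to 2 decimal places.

Φ⁻¹(H) = Φ⁻¹(0.766) = 0.726
Φ⁻¹(FA) = Φ⁻¹(0.447) = -0.133
d' = z(H) − z(FA) = 0.726 − (-0.133) = 0.859

d-prime = 0.86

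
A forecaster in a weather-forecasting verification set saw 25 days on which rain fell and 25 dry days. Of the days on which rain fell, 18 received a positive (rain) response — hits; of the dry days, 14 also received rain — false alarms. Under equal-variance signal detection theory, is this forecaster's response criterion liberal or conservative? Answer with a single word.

liberal

z(H) = 0.583, z(FA) = 0.151
c = −½·(z(H) + z(FA)) = -0.367
c < 0 → liberal criterion (biased toward responding “yes”).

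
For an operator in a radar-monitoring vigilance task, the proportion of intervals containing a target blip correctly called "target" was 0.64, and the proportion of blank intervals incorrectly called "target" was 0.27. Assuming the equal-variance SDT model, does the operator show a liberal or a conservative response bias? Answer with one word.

conservative

z(H) = 0.358, z(FA) = -0.613
c = −½·(z(H) + z(FA)) = 0.1275
c > 0 → conservative criterion (biased toward responding “no”).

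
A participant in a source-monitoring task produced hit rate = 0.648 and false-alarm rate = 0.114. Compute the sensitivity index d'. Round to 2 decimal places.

Φ⁻¹(H) = 0.3799
Φ⁻¹(FA) = -1.2055
d' = z(H) − z(FA) = 0.3799 − (-1.2055) = 1.5854

d' = 1.59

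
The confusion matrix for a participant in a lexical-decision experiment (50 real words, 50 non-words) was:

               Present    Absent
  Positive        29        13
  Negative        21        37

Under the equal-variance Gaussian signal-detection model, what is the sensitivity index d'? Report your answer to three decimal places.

d' = 0.845

H = 29/50 = 0.5800
FA = 13/50 = 0.2600
z(H) = 0.2019
z(FA) = -0.6433
d' = z(H) − z(FA) = 0.2019 − (-0.6433) = 0.8452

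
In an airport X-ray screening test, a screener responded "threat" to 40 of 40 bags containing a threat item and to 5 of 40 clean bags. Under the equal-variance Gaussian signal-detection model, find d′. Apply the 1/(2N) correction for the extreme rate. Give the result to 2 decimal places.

d′ = 3.39

The hit rate is 40/40 = 1, so apply the 1/(2N) correction: H → 1 − 1/(2·40) = 0.98750.
z(H) = z(0.98750) = 2.241
z(FA) = z(0.12500) = -1.150
d' = 2.241 − (-1.150) = 3.391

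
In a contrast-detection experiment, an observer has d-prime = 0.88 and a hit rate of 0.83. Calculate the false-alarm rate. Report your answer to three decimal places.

z(hit rate) = z(0.83) = 0.9542
z(FA) = z(H) − d' = 0.9542 − 0.88 = 0.0742
false-alarm rate = Φ(0.0742) = 0.5296

false-alarm rate = 0.530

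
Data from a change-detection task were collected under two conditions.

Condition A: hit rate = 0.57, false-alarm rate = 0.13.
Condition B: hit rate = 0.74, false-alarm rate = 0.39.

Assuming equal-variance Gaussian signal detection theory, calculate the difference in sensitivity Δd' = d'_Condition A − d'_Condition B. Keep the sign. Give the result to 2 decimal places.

Condition A: z(0.57) = 0.176, z(0.13) = -1.126, d' = 1.302
Condition B: z(0.74) = 0.643, z(0.39) = -0.279, d' = 0.922
Δd' = d'_Condition A − d'_Condition B = 1.302 − 0.922 = 0.380
Condition A has the higher sensitivity.

Δd' = 0.38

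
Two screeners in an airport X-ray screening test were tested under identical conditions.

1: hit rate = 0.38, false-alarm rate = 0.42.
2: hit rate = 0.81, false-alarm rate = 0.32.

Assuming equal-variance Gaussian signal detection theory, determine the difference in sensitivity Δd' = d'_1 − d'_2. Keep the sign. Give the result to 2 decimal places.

1: z(0.38) = -0.305, z(0.42) = -0.202, d' = -0.103
2: z(0.81) = 0.878, z(0.32) = -0.468, d' = 1.346
Δd' = d'_1 − d'_2 = -0.103 − 1.346 = -1.449
2 has the higher sensitivity.

Δd' = -1.45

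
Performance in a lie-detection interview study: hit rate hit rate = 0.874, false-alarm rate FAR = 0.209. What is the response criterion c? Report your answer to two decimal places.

z(0.874) = 1.146, z(0.209) = -0.810
c = −½·[z(H) + z(FA)] = −0.5 × (1.146 + (-0.810)) = -0.168
c < 0: the interviewer has a liberal response bias.

c = -0.17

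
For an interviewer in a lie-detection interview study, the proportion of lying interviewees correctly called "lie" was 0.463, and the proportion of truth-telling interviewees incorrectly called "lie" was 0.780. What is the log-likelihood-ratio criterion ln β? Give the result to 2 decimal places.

z(0.463) = -0.093, z(0.780) = 0.772
ln β = −½·[z(H)² − z(FA)²] = −0.5 × (0.009 − 0.596) = 0.2935

ln β = 0.29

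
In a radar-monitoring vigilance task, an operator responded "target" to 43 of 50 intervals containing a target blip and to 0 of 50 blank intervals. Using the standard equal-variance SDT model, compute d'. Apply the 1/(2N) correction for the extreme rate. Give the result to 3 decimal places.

The false-alarm rate is 0/50 = 0, so apply the 1/(2N) correction: FA → 1/(2·50) = 0.01000.
z(H) = z(0.86000) = 1.0803
z(FA) = z(0.01000) = -2.3263
d' = 1.0803 − (-2.3263) = 3.4066

d' = 3.407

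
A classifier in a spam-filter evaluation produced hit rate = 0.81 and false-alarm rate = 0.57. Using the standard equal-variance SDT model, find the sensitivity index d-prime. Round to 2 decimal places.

d-prime = 0.70

z(H) = z(0.81) = 0.878
z(FA) = z(0.57) = 0.176
d' = z(H) − z(FA) = 0.878 − 0.176 = 0.702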